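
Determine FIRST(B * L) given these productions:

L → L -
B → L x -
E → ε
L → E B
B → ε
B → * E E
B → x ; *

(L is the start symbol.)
{ '*', '-', 'x' }

FIRST sets of the non-terminals involved (from the grammar, by fixed-point iteration):
  FIRST(B) = { '*', '-', 'x', ε }

To compute FIRST(B * L), process the symbols left to right:
Symbol B is a non-terminal. Add FIRST(B) \ {ε} = { '*', '-', 'x' }
B is nullable (ε ∈ FIRST(B)), continue to the next symbol.
Symbol * is a terminal. Add '*' and stop.
FIRST(B * L) = { '*', '-', 'x' }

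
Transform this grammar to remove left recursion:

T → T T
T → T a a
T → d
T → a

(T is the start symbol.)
T → d T'
T → a T'
T' → T T'
T' → a a T'
T' → ε

T is directly left-recursive. The standard transformation for
  A → A α₁ | ... | A α_m | β₁ | ... | β_n
is
  A  → β₁ A' | ... | β_n A'
  A' → α₁ A' | ... | α_m A' | ε

T → d becomes T → d T'
T → a becomes T → a T'
T → T T becomes T' → T T'
T → T a a becomes T' → a a T'
Add T' → ε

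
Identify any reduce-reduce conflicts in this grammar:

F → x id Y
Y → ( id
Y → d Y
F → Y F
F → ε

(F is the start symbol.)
Augment with F' → F and build the canonical LR(0) collection (I0 = CLOSURE({[F' → . F]}), then GOTO on every symbol after a dot until no new states appear). It has 11 states:
  I0: { [F → . Y F], [F → . x id Y], [F → .], [F' → . F], [Y → . ( id], [Y → . d Y] }  — shift, reduce
  I1: { [Y → ( . id] }  — shift
  I2: { [F' → F .] }  — accept
  I3: { [F → . Y F], [F → . x id Y], [F → .], [F → Y . F], [Y → . ( id], [Y → . d Y] }  — shift, reduce
  I4: { [Y → . ( id], [Y → . d Y], [Y → d . Y] }  — shift
  I5: { [F → x . id Y] }  — shift
  I6: { [F → x id . Y], [Y → . ( id], [Y → . d Y] }  — shift
  I7: { [F → x id Y .] }  — reduce
  I8: { [Y → d Y .] }  — reduce
  I9: { [F → Y F .] }  — reduce
  I10: { [Y → ( id .] }  — reduce

No state contains more than one complete item.

Answer: No reduce-reduce conflicts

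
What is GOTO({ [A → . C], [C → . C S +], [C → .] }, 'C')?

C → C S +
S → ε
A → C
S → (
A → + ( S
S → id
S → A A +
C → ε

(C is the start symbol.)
{ [A → . + ( S], [A → . C], [A → C .], [C → . C S +], [C → .], [C → C . S +], [S → . (], [S → . A A +], [S → . id], [S → .] }

GOTO(I, 'C') = CLOSURE({ [A → αX.β] : [A → α.Xβ] ∈ I, X = 'C' })

Items with dot before 'C', with the dot advanced:
  [A → . C] → [A → C .]
  [C → . C S +] → [C → C . S +]
Closure of the advanced items:
  [C → C . S +] has the dot before S: add [S → .], [S → . (], [S → . id], [S → . A A +]
  [S → . A A +] has the dot before A: add [A → . C], [A → . + ( S]
  [A → . C] has the dot before C: add [C → . C S +], [C → .]

GOTO = { [A → . + ( S], [A → . C], [A → C .], [C → . C S +], [C → .], [C → C . S +], [S → . (], [S → . A A +], [S → . id], [S → .] }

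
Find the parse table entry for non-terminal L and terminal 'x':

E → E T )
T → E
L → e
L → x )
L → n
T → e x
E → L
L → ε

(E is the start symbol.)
L → x ), L → ε

To find M[L, 'x'], we find productions for L where 'x' is in the predict set (PREDICT(N → α) = (FIRST(α) \ {ε}) ∪ (FOLLOW(N) if α ⇒* ε)).

Relevant sets:
  FOLLOW(L) = { $, ')', 'e', 'n', 'x' }

L → e: PREDICT = { 'e' }
L → x ): PREDICT = { 'x' }
  'x' is in predict set, so this production goes in M[L, 'x']
L → n: PREDICT = { 'n' }
L → ε: PREDICT = { $, ')', 'e', 'n', 'x' }
  'x' is in predict set, so this production goes in M[L, 'x']

M[L, 'x'] = L → x ), L → ε  (a multiply-defined cell — the grammar is not LL(1))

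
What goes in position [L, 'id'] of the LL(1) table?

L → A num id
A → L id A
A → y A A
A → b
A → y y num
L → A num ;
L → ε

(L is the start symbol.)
To find M[L, 'id'], we find productions for L where 'id' is in the predict set (PREDICT(N → α) = (FIRST(α) \ {ε}) ∪ (FOLLOW(N) if α ⇒* ε)).

Relevant sets:
  FIRST(A) = { 'b', 'id', 'y' }
  FOLLOW(L) = { $, 'id' }

L → A num id: PREDICT = { 'b', 'id', 'y' }
  'id' is in predict set, so this production goes in M[L, 'id']
L → A num ;: PREDICT = { 'b', 'id', 'y' }
  'id' is in predict set, so this production goes in M[L, 'id']
L → ε: PREDICT = { $, 'id' }
  'id' is in predict set, so this production goes in M[L, 'id']

M[L, 'id'] = L → A num id, L → A num ;, L → ε  (a multiply-defined cell — the grammar is not LL(1))

Answer: L → A num id, L → A num ;, L → ε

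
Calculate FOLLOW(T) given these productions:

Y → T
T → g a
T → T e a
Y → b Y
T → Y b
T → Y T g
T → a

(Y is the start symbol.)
{ $, 'a', 'b', 'e', 'g' }

In Y → T: T is at the end, add FOLLOW(Y)
In T → T e a: T is followed by e a, add FIRST(e a) \ {ε} = { 'e' }
In T → Y T g: T is followed by g, add FIRST(g) \ {ε} = { 'g' }

The FOLLOW sets referred to above (computed the same way, to a fixed point):
  FOLLOW(Y) = { $, 'a', 'b', 'g' }

Taking the union: FOLLOW(T) = { $, 'a', 'b', 'e', 'g' }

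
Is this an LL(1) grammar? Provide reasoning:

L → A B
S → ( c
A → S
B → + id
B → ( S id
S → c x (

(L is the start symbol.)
Yes, the grammar is LL(1).

For S:
  PREDICT(S → '(' c) = { '(' }
  PREDICT(S → c x '(') = { 'c' }
For B:
  PREDICT(B → '+' id) = { '+' }
  PREDICT(B → '(' S id) = { '(' }
L, A have a single production, so nothing to check there.

All predict sets are disjoint. The grammar IS LL(1).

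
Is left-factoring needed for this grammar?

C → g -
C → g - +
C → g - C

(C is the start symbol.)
Yes, C has productions with common prefix 'g -'

Left-factoring is needed when two productions for the same non-terminal
share a common prefix on the right-hand side.

Productions for C:
  C → g -
  C → g - +
  C → g - C

Found common prefix 'g -' in productions for C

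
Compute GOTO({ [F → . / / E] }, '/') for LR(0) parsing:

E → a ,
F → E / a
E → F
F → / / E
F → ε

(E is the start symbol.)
GOTO(I, '/') = CLOSURE({ [A → αX.β] : [A → α.Xβ] ∈ I, X = '/' })

Items with dot before '/', with the dot advanced:
  [F → . / / E] → [F → / . / E]
Closure adds nothing (no advanced item has the dot before a non-terminal).

GOTO = { [F → / . / E] }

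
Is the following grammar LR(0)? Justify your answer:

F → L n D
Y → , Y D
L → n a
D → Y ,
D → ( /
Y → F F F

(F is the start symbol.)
A grammar is LR(0) if no state in the canonical LR(0) collection has:
  - both a shift item (dot before a terminal) and a complete item (shift-reduce conflict), or
  - two or more complete items (reduce-reduce conflict; the accept item [F' → F .] counts as a complete item here).

Augment with F' → F and build the canonical LR(0) collection (I0 = CLOSURE({[F' → . F]}), then GOTO on every symbol after a dot until no new states appear). It has 17 states:
  I0: { [F → . L n D], [F' → . F], [L → . n a] }  — shift
  I1: { [F' → F .] }  — accept
  I2: { [F → L . n D] }  — shift
  I3: { [L → n . a] }  — shift
  I4: { [L → n a .] }  — reduce
  I5: { [D → . ( /], [D → . Y ,], [F → . L n D], [F → L n . D], [L → . n a], [Y → . , Y D], [Y → . F F F] }  — shift
  I6: { [D → ( . /] }  — shift
  I7: { [F → . L n D], [L → . n a], [Y → , . Y D], [Y → . , Y D], [Y → . F F F] }  — shift
  I8: { [F → L n D .] }  — reduce
  I9: { [F → . L n D], [L → . n a], [Y → F . F F] }  — shift
  I10: { [D → Y . ,] }  — shift
  I11: { [D → Y , .] }  — reduce
  I12: { [F → . L n D], [L → . n a], [Y → F F . F] }  — shift
  I13: { [Y → F F F .] }  — reduce
  I14: { [D → . ( /], [D → . Y ,], [F → . L n D], [L → . n a], [Y → , Y . D], [Y → . , Y D], [Y → . F F F] }  — shift
  I15: { [Y → , Y D .] }  — reduce
  I16: { [D → ( / .] }  — reduce

Every state is either a pure shift/goto state or contains exactly one complete item and nothing to shift — no conflicts. The grammar is LR(0).

Answer: Yes, the grammar is LR(0)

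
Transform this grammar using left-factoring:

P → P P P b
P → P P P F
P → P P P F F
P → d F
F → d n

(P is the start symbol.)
Left-factoring transforms A → αβ₁ | αβ₂ into A → αA' and A' → β₁ | β₂
(α is the longest common prefix among the alternatives). Repeat until
no nonterminal has two alternatives with a common prefix.

Round 1: P has alternatives sharing prefix 'P P P'. Introduce P': P → P P P P'
  Add: P' → b
  Add: P' → F
  Add: P' → F F

Round 2: P' has alternatives sharing prefix 'F'. Introduce P'': P' → F P''
  Add: P'' → ε
  Add: P'' → F

No remaining common prefixes — done.

Resulting grammar:
P → P P P P'
P' → b
P' → F P''
P'' → ε
P'' → F
P → d F
F → d n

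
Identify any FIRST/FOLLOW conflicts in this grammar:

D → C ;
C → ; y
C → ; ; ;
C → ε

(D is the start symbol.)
A FIRST/FOLLOW conflict occurs when a non-terminal N has a nullable alternative N → β (β ⇒* ε) and another alternative N → α with FIRST(α) ∩ FOLLOW(N) ≠ ∅: on such a lookahead the parser cannot decide between expanding α and letting N vanish via β.

Nullable non-terminals: C.

C: nullable alternative(s) C → ε; FOLLOW(C) = { ';' }
  C → ; y: FIRST \ {ε} = { ';' } — overlaps FOLLOW(C) on { ';' }: CONFLICT
  C → ; ; ;: FIRST \ {ε} = { ';' } — overlaps FOLLOW(C) on { ';' }: CONFLICT
  C → ε: FIRST \ {ε} = { } — this is the only nullable alternative, skip

D has no nullable alternative, so no FIRST/FOLLOW check is needed there.

So the grammar has 2 FIRST/FOLLOW conflicts (marked CONFLICT above).

Answer: Yes. C → ';' y with FOLLOW(C) on { ';' }; C → ';' ';' ';' with FOLLOW(C) on { ';' }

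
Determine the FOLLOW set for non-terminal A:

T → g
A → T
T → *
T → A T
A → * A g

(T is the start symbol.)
{ '*', 'g' }

To compute FOLLOW(A), find every occurrence of A on a right-hand side N → α A β: add FIRST(β) \ {ε}, and if β is empty or nullable also add FOLLOW(N). Iterate to a fixed point.

In T → A T: A is followed by T, add FIRST(T) \ {ε} = { '*', 'g' }
In A → * A g: A is followed by g, add FIRST(g) \ {ε} = { 'g' }

Taking the union: FOLLOW(A) = { '*', 'g' }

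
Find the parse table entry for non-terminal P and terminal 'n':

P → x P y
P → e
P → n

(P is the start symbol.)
To find M[P, 'n'], we find productions for P where 'n' is in the predict set (PREDICT(N → α) = (FIRST(α) \ {ε}) ∪ (FOLLOW(N) if α ⇒* ε)).

P → x P y: PREDICT = { 'x' }
P → e: PREDICT = { 'e' }
P → n: PREDICT = { 'n' }
  'n' is in predict set, so this production goes in M[P, 'n']

M[P, 'n'] = P → n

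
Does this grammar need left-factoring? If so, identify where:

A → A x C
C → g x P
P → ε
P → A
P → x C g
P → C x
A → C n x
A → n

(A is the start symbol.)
No, left-factoring is not needed

Left-factoring is needed when two productions for the same non-terminal
share a common prefix on the right-hand side.

Productions for A:
  A → A x C
  A → C n x
  A → n
Productions for P:
  P → ε
  P → A
  P → x C g
  P → C x

No common prefixes found.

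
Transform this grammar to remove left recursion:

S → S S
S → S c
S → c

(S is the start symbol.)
S is directly left-recursive. The standard transformation for
  A → A α₁ | ... | A α_m | β₁ | ... | β_n
is
  A  → β₁ A' | ... | β_n A'
  A' → α₁ A' | ... | α_m A' | ε

S → c becomes S → c S'
S → S S becomes S' → S S'
S → S c becomes S' → c S'
Add S' → ε

Resulting grammar:
S → c S'
S' → S S'
S' → c S'
S' → ε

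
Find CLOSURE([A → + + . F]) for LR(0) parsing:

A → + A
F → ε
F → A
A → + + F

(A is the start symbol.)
Start with: [A → + + . F]
  [A → + + . F] has the dot before F: add [F → .], [F → . A]
  [F → . A] has the dot before A: add [A → . + A], [A → . + + F]
No further items can be added.

CLOSURE = { [A → + + . F], [A → . + + F], [A → . + A], [F → . A], [F → .] }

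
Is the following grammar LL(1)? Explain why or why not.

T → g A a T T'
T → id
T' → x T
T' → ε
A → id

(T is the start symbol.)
No. Predict set conflict for T': { 'x' }

A grammar is LL(1) if for each non-terminal N with multiple productions, the predict sets of those productions are pairwise disjoint, where PREDICT(N → α) = (FIRST(α) \ {ε}) ∪ (FOLLOW(N) if α ⇒* ε).

Relevant sets:
  FOLLOW(T') = { $, 'x' }

For T:
  PREDICT(T → g A a T T') = { 'g' }
  PREDICT(T → id) = { 'id' }
For T':
  PREDICT(T' → x T) = { 'x' }
  PREDICT(T' → ε) = { $, 'x' }
A has a single production, so nothing to check there.

Conflict found: Predict set conflict for T': { 'x' }
The grammar is NOT LL(1).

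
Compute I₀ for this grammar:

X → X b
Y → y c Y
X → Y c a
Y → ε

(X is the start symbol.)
{ [X → . X b], [X → . Y c a], [X' → . X], [Y → . y c Y], [Y → .] }

First, augment the grammar with X' → X
I₀ = CLOSURE({ [X' → . X] }):
  [X' → . X] has the dot before X: add [X → . X b], [X → . Y c a]
  [X → . Y c a] has the dot before Y: add [Y → . y c Y], [Y → .]
No further items can be added.

I₀ = { [X → . X b], [X → . Y c a], [X' → . X], [Y → . y c Y], [Y → .] }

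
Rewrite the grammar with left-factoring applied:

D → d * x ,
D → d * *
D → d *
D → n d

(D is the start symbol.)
Left-factoring transforms A → αβ₁ | αβ₂ into A → αA' and A' → β₁ | β₂
(α is the longest common prefix among the alternatives). Repeat until
no nonterminal has two alternatives with a common prefix.

Round 1: D has alternatives sharing prefix 'd *'. Introduce D': D → d * D'
  Add: D' → x ,
  Add: D' → *
  Add: D' → ε

No remaining common prefixes — done.

Resulting grammar:
D → d * D'
D' → x ,
D' → *
D' → ε
D → n d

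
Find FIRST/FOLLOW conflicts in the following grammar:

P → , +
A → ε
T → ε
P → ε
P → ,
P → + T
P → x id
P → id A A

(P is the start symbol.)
A FIRST/FOLLOW conflict occurs when a non-terminal N has a nullable alternative N → β (β ⇒* ε) and another alternative N → α with FIRST(α) ∩ FOLLOW(N) ≠ ∅: on such a lookahead the parser cannot decide between expanding α and letting N vanish via β.

Nullable non-terminals: A, P, T.
A has a nullable alternative but only one production, so nothing to check.

P: nullable alternative(s) P → ε; FOLLOW(P) = { $ }
  P → , +: FIRST \ {ε} = { ',' } — disjoint from FOLLOW(P)
  P → ε: FIRST \ {ε} = { } — this is the only nullable alternative, skip
  P → ,: FIRST \ {ε} = { ',' } — disjoint from FOLLOW(P)
  P → + T: FIRST \ {ε} = { '+' } — disjoint from FOLLOW(P)
  P → x id: FIRST \ {ε} = { 'x' } — disjoint from FOLLOW(P)
  P → id A A: FIRST \ {ε} = { 'id' } — disjoint from FOLLOW(P)
T has a nullable alternative but only one production, so nothing to check.

No FIRST/FOLLOW conflicts found.

Answer: No FIRST/FOLLOW conflicts.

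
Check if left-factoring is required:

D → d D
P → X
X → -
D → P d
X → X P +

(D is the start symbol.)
Left-factoring is needed when two productions for the same non-terminal
share a common prefix on the right-hand side.

Productions for D:
  D → d D
  D → P d
Productions for X:
  X → -
  X → X P +

No common prefixes found.

Answer: No, left-factoring is not needed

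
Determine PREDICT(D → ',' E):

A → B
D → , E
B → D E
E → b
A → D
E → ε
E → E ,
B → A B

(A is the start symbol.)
PREDICT(D → ',' E) = (FIRST(RHS) \ {ε}) ∪ (FOLLOW(D) if ε ∈ FIRST(RHS), i.e. RHS ⇒* ε)
FIRST(',' E) = { ',' }
ε ∉ FIRST(',' E), so FOLLOW(D) is not added.
PREDICT(D → ',' E) = { ',' }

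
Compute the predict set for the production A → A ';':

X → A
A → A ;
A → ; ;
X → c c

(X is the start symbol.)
{ ';' }

PREDICT(A → A ';') = (FIRST(RHS) \ {ε}) ∪ (FOLLOW(A) if ε ∈ FIRST(RHS), i.e. RHS ⇒* ε)
FIRST(A) = { ';' }
FIRST(A ';') = { ';' }
ε ∉ FIRST(A ';'), so FOLLOW(A) is not added.
PREDICT(A → A ';') = { ';' }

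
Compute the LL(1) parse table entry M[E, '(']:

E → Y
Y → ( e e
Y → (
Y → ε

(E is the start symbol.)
E → Y

To find M[E, '('], we find productions for E where '(' is in the predict set (PREDICT(N → α) = (FIRST(α) \ {ε}) ∪ (FOLLOW(N) if α ⇒* ε)).

Relevant sets:
  FIRST(Y) = { '(', ε }
  FOLLOW(E) = { $ }

E → Y: PREDICT = { $, '(' }
  '(' is in predict set, so this production goes in M[E, '(']

M[E, '('] = E → Y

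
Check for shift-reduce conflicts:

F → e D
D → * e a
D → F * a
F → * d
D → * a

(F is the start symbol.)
Augment with F' → F and build the canonical LR(0) collection (I0 = CLOSURE({[F' → . F]}), then GOTO on every symbol after a dot until no new states appear). It has 13 states:
  I0: { [F → . * d], [F → . e D], [F' → . F] }  — shift
  I1: { [F → * . d] }  — shift
  I2: { [F' → F .] }  — accept
  I3: { [D → . * a], [D → . * e a], [D → . F * a], [F → . * d], [F → . e D], [F → e . D] }  — shift
  I4: { [D → * . a], [D → * . e a], [F → * . d] }  — shift
  I5: { [F → e D .] }  — reduce
  I6: { [D → F . * a] }  — shift
  I7: { [D → F * . a] }  — shift
  I8: { [D → F * a .] }  — reduce
  I9: { [D → * a .] }  — reduce
  I10: { [F → * d .] }  — reduce
  I11: { [D → * e . a] }  — shift
  I12: { [D → * e a .] }  — reduce

No state contains both a complete item and a shift item.

Answer: No shift-reduce conflicts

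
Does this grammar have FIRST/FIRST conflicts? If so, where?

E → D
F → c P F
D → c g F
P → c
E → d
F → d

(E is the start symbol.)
A FIRST/FIRST conflict occurs when two productions N → α and N → β for the same non-terminal have FIRST(α) ∩ FIRST(β) ≠ ∅ (with ε ∈ FIRST of a nullable right-hand side, so two nullable alternatives also conflict).

FIRST sets of the non-terminals at (or reachable through a nullable prefix from) the front of some alternative:
  FIRST(D) = { 'c' }

Productions for E:
  E → D: FIRST = { 'c' }
  E → d: FIRST = { 'd' }
Productions for F:
  F → c P F: FIRST = { 'c' }
  F → d: FIRST = { 'd' }
D, P have only one production, so no FIRST/FIRST conflict is possible there.

All alternatives of each non-terminal have pairwise disjoint FIRST sets.

Answer: No FIRST/FIRST conflicts.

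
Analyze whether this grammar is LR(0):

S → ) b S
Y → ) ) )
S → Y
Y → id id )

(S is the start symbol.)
Yes, the grammar is LR(0)

Augment with S' → S and build the canonical LR(0) collection (I0 = CLOSURE({[S' → . S]}), then GOTO on every symbol after a dot until no new states appear). It has 11 states:
  I0: { [S → . ) b S], [S → . Y], [S' → . S], [Y → . ) ) )], [Y → . id id )] }  — shift
  I1: { [S → ) . b S], [Y → ) . ) )] }  — shift
  I2: { [S' → S .] }  — accept
  I3: { [S → Y .] }  — reduce
  I4: { [Y → id . id )] }  — shift
  I5: { [Y → id id . )] }  — shift
  I6: { [Y → id id ) .] }  — reduce
  I7: { [Y → ) ) . )] }  — shift
  I8: { [S → ) b . S], [S → . ) b S], [S → . Y], [Y → . ) ) )], [Y → . id id )] }  — shift
  I9: { [S → ) b S .] }  — reduce
  I10: { [Y → ) ) ) .] }  — reduce

Every state is either a pure shift/goto state or contains exactly one complete item and nothing to shift — no conflicts. The grammar is LR(0).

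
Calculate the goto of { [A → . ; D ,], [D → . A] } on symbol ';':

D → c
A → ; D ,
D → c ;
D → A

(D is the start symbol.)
GOTO(I, ';') = CLOSURE({ [A → αX.β] : [A → α.Xβ] ∈ I, X = ';' })

Items with dot before ';', with the dot advanced:
  [A → . ; D ,] → [A → ; . D ,]
Closure of the advanced items:
  [A → ; . D ,] has the dot before D: add [D → . c], [D → . c ;], [D → . A]
  [D → . A] has the dot before A: add [A → . ; D ,]

GOTO = { [A → . ; D ,], [A → ; . D ,], [D → . A], [D → . c ;], [D → . c] }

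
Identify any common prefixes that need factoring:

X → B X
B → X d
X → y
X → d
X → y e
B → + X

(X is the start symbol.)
Left-factoring is needed when two productions for the same non-terminal
share a common prefix on the right-hand side.

Productions for X:
  X → B X
  X → y
  X → d
  X → y e
Productions for B:
  B → X d
  B → + X

Found common prefix 'y' in productions for X

Answer: Yes, X has productions with common prefix 'y'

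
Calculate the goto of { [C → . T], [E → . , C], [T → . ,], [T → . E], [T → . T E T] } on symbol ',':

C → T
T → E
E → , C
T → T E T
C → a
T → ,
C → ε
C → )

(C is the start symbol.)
{ [C → . )], [C → . T], [C → . a], [C → .], [E → , . C], [E → . , C], [T → , .], [T → . ,], [T → . E], [T → . T E T] }

GOTO(I, ',') = CLOSURE({ [A → αX.β] : [A → α.Xβ] ∈ I, X = ',' })

Items with dot before ',', with the dot advanced:
  [E → . , C] → [E → , . C]
  [T → . ,] → [T → , .]
Closure of the advanced items:
  [E → , . C] has the dot before C: add [C → . T], [C → . a], [C → .], [C → . )]
  [C → . T] has the dot before T: add [T → . E], [T → . T E T], [T → . ,]
  [T → . E] has the dot before E: add [E → . , C]

GOTO = { [C → . )], [C → . T], [C → . a], [C → .], [E → , . C], [E → . , C], [T → , .], [T → . ,], [T → . E], [T → . T E T] }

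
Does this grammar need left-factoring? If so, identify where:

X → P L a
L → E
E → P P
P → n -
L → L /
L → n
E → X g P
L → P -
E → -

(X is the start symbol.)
Left-factoring is needed when two productions for the same non-terminal
share a common prefix on the right-hand side.

Productions for L:
  L → E
  L → L /
  L → n
  L → P -
Productions for E:
  E → P P
  E → X g P
  E → -

No common prefixes found.

Answer: No, left-factoring is not needed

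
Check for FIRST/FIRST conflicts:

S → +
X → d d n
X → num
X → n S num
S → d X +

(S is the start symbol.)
A FIRST/FIRST conflict occurs when two productions N → α and N → β for the same non-terminal have FIRST(α) ∩ FIRST(β) ≠ ∅ (with ε ∈ FIRST of a nullable right-hand side, so two nullable alternatives also conflict).

Productions for S:
  S → +: FIRST = { '+' }
  S → d X +: FIRST = { 'd' }
Productions for X:
  X → d d n: FIRST = { 'd' }
  X → num: FIRST = { 'num' }
  X → n S num: FIRST = { 'n' }

All alternatives of each non-terminal have pairwise disjoint FIRST sets.

Answer: No FIRST/FIRST conflicts.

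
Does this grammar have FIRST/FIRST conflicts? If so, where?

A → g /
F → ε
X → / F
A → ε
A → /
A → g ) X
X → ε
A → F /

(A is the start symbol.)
Yes. A → g '/' / A → g ')' X on { 'g' }; A → '/' / A → F '/' on { '/' }

FIRST sets of the non-terminals at (or reachable through a nullable prefix from) the front of some alternative:
  FIRST(F) = { ε }

Productions for A:
  A → g /: FIRST = { 'g' }
  A → ε: FIRST = { ε }
  A → /: FIRST = { '/' }
  A → g ) X: FIRST = { 'g' }
  A → F /: FIRST = { '/' }
Productions for X:
  X → / F: FIRST = { '/' }
  X → ε: FIRST = { ε }
F has only one production, so no FIRST/FIRST conflict is possible there.

Conflict for A: A → g / and A → g ) X
  Overlap: { 'g' }
Conflict for A: A → / and A → F /
  Overlap: { '/' }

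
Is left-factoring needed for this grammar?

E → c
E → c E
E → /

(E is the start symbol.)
Yes, E has productions with common prefix 'c'

Left-factoring is needed when two productions for the same non-terminal
share a common prefix on the right-hand side.

Productions for E:
  E → c
  E → c E
  E → /

Found common prefix 'c' in productions for E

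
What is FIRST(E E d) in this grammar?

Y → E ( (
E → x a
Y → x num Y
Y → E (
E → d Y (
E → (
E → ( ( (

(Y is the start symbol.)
FIRST sets of the non-terminals involved (from the grammar, by fixed-point iteration):
  FIRST(E) = { '(', 'd', 'x' }

To compute FIRST(E E d), process the symbols left to right:
Symbol E is a non-terminal. Add FIRST(E) \ {ε} = { '(', 'd', 'x' }
E is not nullable (ε ∉ FIRST(E)), so stop here.
FIRST(E E d) = { '(', 'd', 'x' }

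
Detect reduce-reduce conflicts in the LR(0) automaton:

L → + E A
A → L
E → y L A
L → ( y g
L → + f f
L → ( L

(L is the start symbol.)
No reduce-reduce conflicts

Augment with L' → L and build the canonical LR(0) collection (I0 = CLOSURE({[L' → . L]}), then GOTO on every symbol after a dot until no new states appear). It has 15 states:
  I0: { [L → . ( L], [L → . ( y g], [L → . + E A], [L → . + f f], [L' → . L] }  — shift
  I1: { [L → ( . L], [L → ( . y g], [L → . ( L], [L → . ( y g], [L → . + E A], [L → . + f f] }  — shift
  I2: { [E → . y L A], [L → + . E A], [L → + . f f] }  — shift
  I3: { [L' → L .] }  — accept
  I4: { [A → . L], [L → + E . A], [L → . ( L], [L → . ( y g], [L → . + E A], [L → . + f f] }  — shift
  I5: { [L → + f . f] }  — shift
  I6: { [E → y . L A], [L → . ( L], [L → . ( y g], [L → . + E A], [L → . + f f] }  — shift
  I7: { [A → . L], [E → y L . A], [L → . ( L], [L → . ( y g], [L → . + E A], [L → . + f f] }  — shift
  I8: { [E → y L A .] }  — reduce
  I9: { [A → L .] }  — reduce
  I10: { [L → + f f .] }  — reduce
  I11: { [L → + E A .] }  — reduce
  I12: { [L → ( L .] }  — reduce
  I13: { [L → ( y . g] }  — shift
  I14: { [L → ( y g .] }  — reduce

No state contains more than one complete item.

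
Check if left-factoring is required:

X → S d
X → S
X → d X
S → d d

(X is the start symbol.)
Left-factoring is needed when two productions for the same non-terminal
share a common prefix on the right-hand side.

Productions for X:
  X → S d
  X → S
  X → d X

Found common prefix 'S' in productions for X

Answer: Yes, X has productions with common prefix 'S'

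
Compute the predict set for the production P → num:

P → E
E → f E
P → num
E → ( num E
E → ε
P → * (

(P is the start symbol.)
PREDICT(P → num) = (FIRST(RHS) \ {ε}) ∪ (FOLLOW(P) if ε ∈ FIRST(RHS), i.e. RHS ⇒* ε)
FIRST(num) = { 'num' }
ε ∉ FIRST(num), so FOLLOW(P) is not added.
PREDICT(P → num) = { 'num' }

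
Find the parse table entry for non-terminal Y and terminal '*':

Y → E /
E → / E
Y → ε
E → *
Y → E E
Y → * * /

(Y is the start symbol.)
Y → E /, Y → E E, Y → * * /

To find M[Y, '*'], we find productions for Y where '*' is in the predict set (PREDICT(N → α) = (FIRST(α) \ {ε}) ∪ (FOLLOW(N) if α ⇒* ε)).

Relevant sets:
  FIRST(E) = { '*', '/' }
  FOLLOW(Y) = { $ }

Y → E /: PREDICT = { '*', '/' }
  '*' is in predict set, so this production goes in M[Y, '*']
Y → ε: PREDICT = { $ }
Y → E E: PREDICT = { '*', '/' }
  '*' is in predict set, so this production goes in M[Y, '*']
Y → * * /: PREDICT = { '*' }
  '*' is in predict set, so this production goes in M[Y, '*']

M[Y, '*'] = Y → E /, Y → E E, Y → * * /  (a multiply-defined cell — the grammar is not LL(1))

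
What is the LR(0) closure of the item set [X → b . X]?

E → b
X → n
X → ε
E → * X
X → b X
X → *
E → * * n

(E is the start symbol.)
{ [X → . *], [X → . b X], [X → . n], [X → .], [X → b . X] }

To compute CLOSURE, for each item [A → α.Bβ] where B is a non-terminal, add [B → .γ] for all productions B → γ; repeat for the newly added items until nothing changes.

Start with: [X → b . X]
  [X → b . X] has the dot before X: add [X → . n], [X → .], [X → . b X], [X → . *]
No further items can be added.

CLOSURE = { [X → . *], [X → . b X], [X → . n], [X → .], [X → b . X] }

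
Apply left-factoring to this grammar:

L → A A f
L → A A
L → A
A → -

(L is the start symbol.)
Left-factoring transforms A → αβ₁ | αβ₂ into A → αA' and A' → β₁ | β₂
(α is the longest common prefix among the alternatives). Repeat until
no nonterminal has two alternatives with a common prefix.

Round 1: L has alternatives sharing prefix 'A'. Introduce L': L → A L'
  Add: L' → A f
  Add: L' → A
  Add: L' → ε

Round 2: L' has alternatives sharing prefix 'A'. Introduce L'': L' → A L''
  Add: L'' → f
  Add: L'' → ε

No remaining common prefixes — done.

Resulting grammar:
L → A L'
L' → A L''
L'' → f
L'' → ε
L' → ε
A → -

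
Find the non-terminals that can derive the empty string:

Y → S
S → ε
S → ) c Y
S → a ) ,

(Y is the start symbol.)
ε-productions: S → ε
So S is immediately nullable.
Y → S: every symbol on the right is nullable, so Y is nullable too.
Every non-terminal is now nullable.
Nullable = { 'S', 'Y' }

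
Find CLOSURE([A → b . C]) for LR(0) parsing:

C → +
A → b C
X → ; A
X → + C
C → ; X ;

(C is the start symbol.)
To compute CLOSURE, for each item [A → α.Bβ] where B is a non-terminal, add [B → .γ] for all productions B → γ; repeat for the newly added items until nothing changes.

Start with: [A → b . C]
  [A → b . C] has the dot before C: add [C → . +], [C → . ; X ;]
No further items can be added.

CLOSURE = { [A → b . C], [C → . +], [C → . ; X ;] }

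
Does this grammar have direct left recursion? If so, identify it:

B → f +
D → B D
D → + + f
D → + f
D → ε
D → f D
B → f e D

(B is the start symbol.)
B → f +: starts with f
D → B D: starts with B
D → + + f: starts with '+'
D → + f: starts with '+'
D → ε: starts with ε
D → f D: starts with f
B → f e D: starts with f

No direct left recursion found.

Answer: No direct left recursion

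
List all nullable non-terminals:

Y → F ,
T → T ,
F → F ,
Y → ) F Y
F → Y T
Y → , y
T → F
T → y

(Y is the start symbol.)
There are no ε-productions, so no non-terminal can derive ε.
No non-terminals are nullable.

Answer: None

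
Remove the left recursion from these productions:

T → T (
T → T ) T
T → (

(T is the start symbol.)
T → ( T'
T' → ( T'
T' → ) T T'
T' → ε

T is directly left-recursive. The standard transformation for
  A → A α₁ | ... | A α_m | β₁ | ... | β_n
is
  A  → β₁ A' | ... | β_n A'
  A' → α₁ A' | ... | α_m A' | ε

T → ( becomes T → ( T'
T → T ( becomes T' → ( T'
T → T ) T becomes T' → ) T T'
Add T' → ε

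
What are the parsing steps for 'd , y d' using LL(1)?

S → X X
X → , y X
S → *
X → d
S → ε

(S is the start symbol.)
Stack is shown with the top on the left.

Stack    Input      Action
--------------------------
S $      d , y d $  output S → X X
X X $    d , y d $  output X → d
d X $    d , y d $  match 'd'
X $      , y d $    output X → , y X
, y X $  , y d $    match ','
y X $    y d $      match 'y'
X $      d $        output X → d
d $      d $        match 'd'
$        $          accept

The string is accepted.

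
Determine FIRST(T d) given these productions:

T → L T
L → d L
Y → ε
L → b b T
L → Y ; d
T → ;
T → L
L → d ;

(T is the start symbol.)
FIRST sets of the non-terminals involved (from the grammar, by fixed-point iteration):
  FIRST(T) = { ';', 'b', 'd' }

To compute FIRST(T d), process the symbols left to right:
Symbol T is a non-terminal. Add FIRST(T) \ {ε} = { ';', 'b', 'd' }
T is not nullable (ε ∉ FIRST(T)), so stop here.
FIRST(T d) = { ';', 'b', 'd' }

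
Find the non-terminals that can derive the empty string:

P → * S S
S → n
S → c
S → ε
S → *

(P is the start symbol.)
ε-productions: S → ε
So S is immediately nullable.
No further non-terminal can be added: every production for the remaining non-terminals contains a terminal or a non-nullable non-terminal.
Nullable = { 'S' }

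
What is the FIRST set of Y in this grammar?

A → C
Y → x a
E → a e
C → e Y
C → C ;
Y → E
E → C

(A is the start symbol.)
{ 'a', 'e', 'x' }

FIRST sets of the other non-terminals involved (by the same procedure, iterated to a fixed point):
  FIRST(E) = { 'a', 'e' }

From Y → x a:
  - x is a terminal: add 'x' and stop
From Y → E:
  - E is a non-terminal: add FIRST(E) \ {ε} = { 'a', 'e' }
    E is not nullable, so stop

Collecting: FIRST(Y) = { 'a', 'e', 'x' }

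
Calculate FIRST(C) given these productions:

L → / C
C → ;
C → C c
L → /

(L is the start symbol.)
To compute FIRST(C), examine every production with C on the left-hand side, reading each right-hand side left to right until a non-nullable symbol is reached.

From C → ;:
  - ';' is a terminal: add ';' and stop
From C → C c:
  - C is the symbol being defined: contributes nothing new
    C is not nullable, so stop

Collecting: FIRST(C) = { ';' }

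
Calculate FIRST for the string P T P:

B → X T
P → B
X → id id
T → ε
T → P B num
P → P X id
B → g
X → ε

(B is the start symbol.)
FIRST sets of the non-terminals involved (from the grammar, by fixed-point iteration):
  FIRST(P) = { 'g', 'id', 'num', ε }
  FIRST(T) = { 'g', 'id', 'num', ε }

To compute FIRST(P T P), process the symbols left to right:
Symbol P is a non-terminal. Add FIRST(P) \ {ε} = { 'g', 'id', 'num' }
P is nullable (ε ∈ FIRST(P)), continue to the next symbol.
Symbol T is a non-terminal. Add FIRST(T) \ {ε} = { 'g', 'id', 'num' }
T is nullable (ε ∈ FIRST(T)), continue to the next symbol.
Symbol P is a non-terminal. Add FIRST(P) \ {ε} = { 'g', 'id', 'num' }
P is nullable (ε ∈ FIRST(P)), continue to the next symbol.
All symbols are nullable, so ε is in the result.
FIRST(P T P) = { 'g', 'id', 'num', ε }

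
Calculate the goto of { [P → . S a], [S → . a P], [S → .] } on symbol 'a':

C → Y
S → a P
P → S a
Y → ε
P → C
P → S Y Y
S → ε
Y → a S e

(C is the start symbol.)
{ [C → . Y], [P → . C], [P → . S Y Y], [P → . S a], [S → . a P], [S → .], [S → a . P], [Y → . a S e], [Y → .] }

GOTO(I, 'a') = CLOSURE({ [A → αX.β] : [A → α.Xβ] ∈ I, X = 'a' })

Items with dot before 'a', with the dot advanced:
  [S → . a P] → [S → a . P]
Closure of the advanced items:
  [S → a . P] has the dot before P: add [P → . S a], [P → . C], [P → . S Y Y]
  [P → . S a] has the dot before S: add [S → . a P], [S → .]
  [P → . C] has the dot before C: add [C → . Y]
  [C → . Y] has the dot before Y: add [Y → .], [Y → . a S e]

GOTO = { [C → . Y], [P → . C], [P → . S Y Y], [P → . S a], [S → . a P], [S → .], [S → a . P], [Y → . a S e], [Y → .] }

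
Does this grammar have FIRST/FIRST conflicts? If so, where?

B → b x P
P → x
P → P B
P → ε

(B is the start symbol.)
A FIRST/FIRST conflict occurs when two productions N → α and N → β for the same non-terminal have FIRST(α) ∩ FIRST(β) ≠ ∅ (with ε ∈ FIRST of a nullable right-hand side, so two nullable alternatives also conflict).

FIRST sets of the non-terminals at (or reachable through a nullable prefix from) the front of some alternative:
  FIRST(P) = { 'b', 'x', ε }
  FIRST(B) = { 'b' }

Productions for P:
  P → x: FIRST = { 'x' }
  P → P B: FIRST = { 'b', 'x' }
  P → ε: FIRST = { ε }
B has only one production, so no FIRST/FIRST conflict is possible there.

Conflict for P: P → x and P → P B
  Overlap: { 'x' }

Answer: Yes. P → x / P → P B on { 'x' }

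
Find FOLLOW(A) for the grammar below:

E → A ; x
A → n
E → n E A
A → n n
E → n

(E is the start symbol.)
{ $, ';', 'n' }

To compute FOLLOW(A), find every occurrence of A on a right-hand side N → α A β: add FIRST(β) \ {ε}, and if β is empty or nullable also add FOLLOW(N). Iterate to a fixed point.

In E → A ; x: A is followed by ';' x, add FIRST(';' x) \ {ε} = { ';' }
In E → n E A: A is at the end, add FOLLOW(E)

The FOLLOW sets referred to above (computed the same way, to a fixed point):
  FOLLOW(E) = { $, 'n' }

Taking the union: FOLLOW(A) = { $, ';', 'n' }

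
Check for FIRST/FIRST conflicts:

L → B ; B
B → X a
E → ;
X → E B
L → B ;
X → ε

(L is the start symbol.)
A FIRST/FIRST conflict occurs when two productions N → α and N → β for the same non-terminal have FIRST(α) ∩ FIRST(β) ≠ ∅ (with ε ∈ FIRST of a nullable right-hand side, so two nullable alternatives also conflict).

FIRST sets of the non-terminals at (or reachable through a nullable prefix from) the front of some alternative:
  FIRST(B) = { ';', 'a' }
  FIRST(E) = { ';' }

Productions for L:
  L → B ; B: FIRST = { ';', 'a' }
  L → B ;: FIRST = { ';', 'a' }
Productions for X:
  X → E B: FIRST = { ';' }
  X → ε: FIRST = { ε }
B, E have only one production, so no FIRST/FIRST conflict is possible there.

Conflict for L: L → B ; B and L → B ;
  Overlap: { ';', 'a' }

Answer: Yes. L → B ';' B / L → B ';' on { ';', 'a' }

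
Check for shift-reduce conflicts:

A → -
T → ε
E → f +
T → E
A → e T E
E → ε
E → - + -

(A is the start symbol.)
A shift-reduce conflict occurs when an LR(0) state has both:
  - a complete (reduce) item [A → α .] (dot at the end), and
  - a shift item [B → β . c γ] (dot before a terminal).

Augment with A' → A and build the canonical LR(0) collection (I0 = CLOSURE({[A' → . A]}), then GOTO on every symbol after a dot until no new states appear). It has 12 states:
  I0: { [A → . -], [A → . e T E], [A' → . A] }  — shift
  I1: { [A → - .] }  — reduce
  I2: { [A' → A .] }  — accept
  I3: { [A → e . T E], [E → . - + -], [E → . f +], [E → .], [T → . E], [T → .] }  — shift, 2 reduces
  I4: { [E → - . + -] }  — shift
  I5: { [T → E .] }  — reduce
  I6: { [A → e T . E], [E → . - + -], [E → . f +], [E → .] }  — shift, reduce
  I7: { [E → f . +] }  — shift
  I8: { [E → f + .] }  — reduce
  I9: { [A → e T E .] }  — reduce
  I10: { [E → - + . -] }  — shift
  I11: { [E → - + - .] }  — reduce

I3 contains reduce items [E → .], [T → .] and shift items [E → . - + -], [E → . f +] — shift-reduce conflict.
I6 contains reduce item [E → .] and shift items [E → . - + -], [E → . f +] — shift-reduce conflict.

Answer: Yes — I3: [E → .] vs [E → . - + -]; I6: [E → .] vs [E → . - + -]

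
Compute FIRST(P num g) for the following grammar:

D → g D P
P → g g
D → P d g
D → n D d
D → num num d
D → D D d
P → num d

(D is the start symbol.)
{ 'g', 'num' }

FIRST sets of the non-terminals involved (from the grammar, by fixed-point iteration):
  FIRST(P) = { 'g', 'num' }

To compute FIRST(P num g), process the symbols left to right:
Symbol P is a non-terminal. Add FIRST(P) \ {ε} = { 'g', 'num' }
P is not nullable (ε ∉ FIRST(P)), so stop here.
FIRST(P num g) = { 'g', 'num' }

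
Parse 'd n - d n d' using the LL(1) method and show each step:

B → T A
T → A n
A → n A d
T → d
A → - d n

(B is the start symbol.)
LL(1) parsing maintains a stack (initially the start symbol over $) and the input. At each step: if the stack top is a terminal, match it against the current input token; if it is a non-terminal N, replace it with the RHS of M[N, lookahead] (the unique production whose predict set contains the lookahead).

Stack is shown with the top on the left.

Stack      Input          Action
--------------------------------
B $        d n - d n d $  output B → T A
T A $      d n - d n d $  output T → d
d A $      d n - d n d $  match 'd'
A $        n - d n d $    output A → n A d
n A d $    n - d n d $    match 'n'
A d $      - d n d $      output A → - d n
- d n d $  - d n d $      match '-'
d n d $    d n d $        match 'd'
n d $      n d $          match 'n'
d $        d $            match 'd'
$          $              accept

The string is accepted.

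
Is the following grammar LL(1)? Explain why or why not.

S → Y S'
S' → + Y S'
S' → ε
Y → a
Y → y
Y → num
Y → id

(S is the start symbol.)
Relevant sets:
  FOLLOW(S') = { $ }

For S':
  PREDICT(S' → '+' Y S') = { '+' }
  PREDICT(S' → ε) = { $ }
For Y:
  PREDICT(Y → a) = { 'a' }
  PREDICT(Y → y) = { 'y' }
  PREDICT(Y → num) = { 'num' }
  PREDICT(Y → id) = { 'id' }
S has a single production, so nothing to check there.

All predict sets are disjoint. The grammar IS LL(1).

Answer: Yes, the grammar is LL(1).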